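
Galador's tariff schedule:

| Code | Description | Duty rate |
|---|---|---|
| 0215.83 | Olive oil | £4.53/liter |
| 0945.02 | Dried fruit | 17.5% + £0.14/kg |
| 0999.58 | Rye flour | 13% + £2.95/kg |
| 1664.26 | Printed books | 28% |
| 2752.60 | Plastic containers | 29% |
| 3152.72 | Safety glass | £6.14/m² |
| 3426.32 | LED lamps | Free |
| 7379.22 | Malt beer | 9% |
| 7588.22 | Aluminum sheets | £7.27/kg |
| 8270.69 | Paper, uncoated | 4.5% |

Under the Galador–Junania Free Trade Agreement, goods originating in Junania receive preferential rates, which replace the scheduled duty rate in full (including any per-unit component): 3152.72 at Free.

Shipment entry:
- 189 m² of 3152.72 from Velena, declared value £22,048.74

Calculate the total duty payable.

£1,160.46

Line 1 (3152.72, Velena, 189 m², £22,048.74):
Base rate for 3152.72 is £6.14/m².
3152.72 has an FTA preferential rate, but origin Velena is not Junania; base rate stands.
Duty = 189 × £6.14 = £1,160.46.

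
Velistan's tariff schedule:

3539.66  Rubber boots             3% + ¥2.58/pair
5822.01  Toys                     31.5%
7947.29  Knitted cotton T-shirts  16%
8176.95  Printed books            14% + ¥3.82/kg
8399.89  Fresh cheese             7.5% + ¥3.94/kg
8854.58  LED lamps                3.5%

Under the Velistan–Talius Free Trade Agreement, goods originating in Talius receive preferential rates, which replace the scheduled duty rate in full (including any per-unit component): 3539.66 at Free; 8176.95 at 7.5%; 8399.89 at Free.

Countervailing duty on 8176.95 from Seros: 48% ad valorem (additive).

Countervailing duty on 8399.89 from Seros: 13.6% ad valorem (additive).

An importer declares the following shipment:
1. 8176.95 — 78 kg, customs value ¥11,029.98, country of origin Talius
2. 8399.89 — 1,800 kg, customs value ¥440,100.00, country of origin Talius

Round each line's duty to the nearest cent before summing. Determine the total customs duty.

Line 1 (8176.95, Talius, 78 kg, ¥11,029.98):
Base rate for 8176.95 is 14% + ¥3.82/kg.
Origin Talius qualifies under the Velistan–Talius agreement and 8176.95 is covered: preferential rate 7.5% applies instead.
The additional-duty order on 8176.95 targets Seros, not Talius; it does not apply.
Duty = ¥11,029.98 × 7.5% = ¥827.25.
Line 2 (8399.89, Talius, 1,800 kg, ¥440,100.00):
Base rate for 8399.89 is 7.5% + ¥3.94/kg.
Origin Talius qualifies under the Velistan–Talius agreement and 8399.89 is covered: preferential rate Free applies instead.
The additional-duty order on 8399.89 targets Seros, not Talius; it does not apply.
Duty = ¥440,100.00 × 0% = ¥0.00.
Total = ¥827.25 + ¥0.00 = ¥827.25.

¥827.25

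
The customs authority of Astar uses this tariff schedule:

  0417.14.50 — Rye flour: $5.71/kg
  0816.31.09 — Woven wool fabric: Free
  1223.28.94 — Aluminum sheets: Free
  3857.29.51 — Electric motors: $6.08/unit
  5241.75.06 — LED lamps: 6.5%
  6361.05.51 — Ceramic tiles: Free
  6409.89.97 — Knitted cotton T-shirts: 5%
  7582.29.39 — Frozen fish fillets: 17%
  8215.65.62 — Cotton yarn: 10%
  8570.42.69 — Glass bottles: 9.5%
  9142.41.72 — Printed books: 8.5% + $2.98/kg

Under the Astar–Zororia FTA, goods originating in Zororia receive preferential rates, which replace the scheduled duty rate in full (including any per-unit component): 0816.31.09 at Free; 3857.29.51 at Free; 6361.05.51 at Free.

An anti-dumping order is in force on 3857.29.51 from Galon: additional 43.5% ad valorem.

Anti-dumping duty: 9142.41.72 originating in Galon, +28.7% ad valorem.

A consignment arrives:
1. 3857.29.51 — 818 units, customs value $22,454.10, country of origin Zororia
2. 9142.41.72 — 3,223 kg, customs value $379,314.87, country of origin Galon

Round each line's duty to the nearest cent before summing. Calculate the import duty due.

$150,709.67

Line 1 (3857.29.51, Zororia, 818 units, $22,454.10):
Base rate for 3857.29.51 is $6.08/unit.
Origin Zororia qualifies under the Astar–Zororia agreement and 3857.29.51 is covered: preferential rate Free applies instead.
The additional-duty order on 3857.29.51 targets Galon, not Zororia; it does not apply.
Duty = $22,454.10 × 0% = $0.00.
Line 2 (9142.41.72, Galon, 3,223 kg, $379,314.87):
Base rate for 9142.41.72 is 8.5% + $2.98/kg.
Additional duty on 9142.41.72 from Galon: +28.7%. Applied ad valorem rate: 8.5% + 28.7% = 37.2%.
Duty = $379,314.87 × 37.2% + 3,223 × $2.98 = $150,709.67.
Total = $0.00 + $150,709.67 = $150,709.67.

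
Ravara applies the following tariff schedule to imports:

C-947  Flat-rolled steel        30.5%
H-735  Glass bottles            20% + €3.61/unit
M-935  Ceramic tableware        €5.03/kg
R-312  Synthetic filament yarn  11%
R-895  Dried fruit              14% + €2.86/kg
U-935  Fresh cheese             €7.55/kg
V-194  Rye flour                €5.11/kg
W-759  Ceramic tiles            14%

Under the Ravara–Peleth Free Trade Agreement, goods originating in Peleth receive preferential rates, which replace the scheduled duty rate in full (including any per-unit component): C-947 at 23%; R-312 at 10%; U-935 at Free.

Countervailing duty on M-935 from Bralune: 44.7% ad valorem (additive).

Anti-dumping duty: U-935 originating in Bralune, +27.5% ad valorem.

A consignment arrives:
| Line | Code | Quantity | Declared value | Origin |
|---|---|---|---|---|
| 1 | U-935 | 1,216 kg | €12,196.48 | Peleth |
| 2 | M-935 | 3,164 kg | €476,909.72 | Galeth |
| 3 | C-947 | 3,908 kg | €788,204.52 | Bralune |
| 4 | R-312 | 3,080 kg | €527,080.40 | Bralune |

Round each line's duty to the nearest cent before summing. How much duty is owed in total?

Line 1 (U-935, Peleth, 1,216 kg, €12,196.48):
Base rate for U-935 is €7.55/kg.
Origin Peleth qualifies under the Ravara–Peleth agreement and U-935 is covered: preferential rate Free applies instead.
The additional-duty order on U-935 targets Bralune, not Peleth; it does not apply.
Duty = €12,196.48 × 0% = €0.00.
Line 2 (M-935, Galeth, 3,164 kg, €476,909.72):
Base rate for M-935 is €5.03/kg.
The additional-duty order on M-935 targets Bralune, not Galeth; it does not apply.
Duty = 3,164 × €5.03 = €15,914.92.
Line 3 (C-947, Bralune, 3,908 kg, €788,204.52):
Base rate for C-947 is 30.5%.
C-947 has an FTA preferential rate, but origin Bralune is not Peleth; base rate stands.
Duty = €788,204.52 × 30.5% = €240,402.38.
Line 4 (R-312, Bralune, 3,080 kg, €527,080.40):
Base rate for R-312 is 11%.
R-312 has an FTA preferential rate, but origin Bralune is not Peleth; base rate stands.
Duty = €527,080.40 × 11% = €57,978.84.
Total = €0.00 + €15,914.92 + €240,402.38 + €57,978.84 = €314,296.14.

€314,296.14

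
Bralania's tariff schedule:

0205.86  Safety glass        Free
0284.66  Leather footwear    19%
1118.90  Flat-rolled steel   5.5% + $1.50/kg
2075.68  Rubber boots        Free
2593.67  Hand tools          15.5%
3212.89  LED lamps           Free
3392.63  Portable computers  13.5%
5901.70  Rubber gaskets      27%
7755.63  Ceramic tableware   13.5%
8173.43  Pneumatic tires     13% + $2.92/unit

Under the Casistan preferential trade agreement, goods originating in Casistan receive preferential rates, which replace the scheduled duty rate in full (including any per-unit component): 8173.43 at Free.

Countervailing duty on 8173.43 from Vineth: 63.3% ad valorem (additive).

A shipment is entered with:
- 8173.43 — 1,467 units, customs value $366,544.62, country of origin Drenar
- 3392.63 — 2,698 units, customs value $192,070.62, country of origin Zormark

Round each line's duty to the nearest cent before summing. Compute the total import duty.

Line 1 (8173.43, Drenar, 1,467 units, $366,544.62):
Base rate for 8173.43 is 13% + $2.92/unit.
8173.43 has an FTA preferential rate, but origin Drenar is not Casistan; base rate stands.
The additional-duty order on 8173.43 targets Vineth, not Drenar; it does not apply.
Duty = $366,544.62 × 13% + 1,467 × $2.92 = $51,934.44.
Line 2 (3392.63, Zormark, 2,698 units, $192,070.62):
Base rate for 3392.63 is 13.5%.
Duty = $192,070.62 × 13.5% = $25,929.53.
Total = $51,934.44 + $25,929.53 = $77,863.97.

$77,863.97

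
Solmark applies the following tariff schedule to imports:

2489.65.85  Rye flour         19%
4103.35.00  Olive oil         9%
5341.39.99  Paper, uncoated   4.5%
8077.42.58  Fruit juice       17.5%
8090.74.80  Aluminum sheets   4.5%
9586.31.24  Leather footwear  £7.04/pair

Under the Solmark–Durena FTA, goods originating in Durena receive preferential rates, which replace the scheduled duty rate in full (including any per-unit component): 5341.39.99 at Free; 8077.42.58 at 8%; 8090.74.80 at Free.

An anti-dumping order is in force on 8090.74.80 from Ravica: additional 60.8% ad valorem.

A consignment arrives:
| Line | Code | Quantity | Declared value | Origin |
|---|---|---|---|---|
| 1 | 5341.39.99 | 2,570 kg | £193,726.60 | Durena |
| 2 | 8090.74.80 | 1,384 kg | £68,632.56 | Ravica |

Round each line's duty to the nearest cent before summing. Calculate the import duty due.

£44,817.06

Line 1 (5341.39.99, Durena, 2,570 kg, £193,726.60):
Base rate for 5341.39.99 is 4.5%.
Origin Durena qualifies under the Solmark–Durena agreement and 5341.39.99 is covered: preferential rate Free applies instead.
Duty = £193,726.60 × 0% = £0.00.
Line 2 (8090.74.80, Ravica, 1,384 kg, £68,632.56):
Base rate for 8090.74.80 is 4.5%.
8090.74.80 has an FTA preferential rate, but origin Ravica is not Durena; base rate stands.
Additional duty on 8090.74.80 from Ravica: +60.8%. Applied ad valorem rate: 4.5% + 60.8% = 65.3%.
Duty = £68,632.56 × 65.3% = £44,817.06.
Total = £0.00 + £44,817.06 = £44,817.06.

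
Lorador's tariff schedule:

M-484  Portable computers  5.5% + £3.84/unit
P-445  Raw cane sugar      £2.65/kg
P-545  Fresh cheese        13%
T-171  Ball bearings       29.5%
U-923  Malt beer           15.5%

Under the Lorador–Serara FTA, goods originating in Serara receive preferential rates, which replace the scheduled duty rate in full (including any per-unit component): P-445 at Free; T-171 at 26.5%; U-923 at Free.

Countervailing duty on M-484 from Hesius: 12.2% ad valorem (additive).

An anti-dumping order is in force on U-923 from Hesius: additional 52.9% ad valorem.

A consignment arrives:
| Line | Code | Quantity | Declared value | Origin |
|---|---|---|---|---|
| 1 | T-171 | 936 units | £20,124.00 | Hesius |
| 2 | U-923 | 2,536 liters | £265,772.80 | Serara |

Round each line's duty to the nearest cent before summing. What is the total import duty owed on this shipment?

£5,936.58

Line 1 (T-171, Hesius, 936 units, £20,124.00):
Base rate for T-171 is 29.5%.
T-171 has an FTA preferential rate, but origin Hesius is not Serara; base rate stands.
Duty = £20,124.00 × 29.5% = £5,936.58.
Line 2 (U-923, Serara, 2,536 liters, £265,772.80):
Base rate for U-923 is 15.5%.
Origin Serara qualifies under the Lorador–Serara agreement and U-923 is covered: preferential rate Free applies instead.
The additional-duty order on U-923 targets Hesius, not Serara; it does not apply.
Duty = £265,772.80 × 0% = £0.00.
Total = £5,936.58 + £0.00 = £5,936.58.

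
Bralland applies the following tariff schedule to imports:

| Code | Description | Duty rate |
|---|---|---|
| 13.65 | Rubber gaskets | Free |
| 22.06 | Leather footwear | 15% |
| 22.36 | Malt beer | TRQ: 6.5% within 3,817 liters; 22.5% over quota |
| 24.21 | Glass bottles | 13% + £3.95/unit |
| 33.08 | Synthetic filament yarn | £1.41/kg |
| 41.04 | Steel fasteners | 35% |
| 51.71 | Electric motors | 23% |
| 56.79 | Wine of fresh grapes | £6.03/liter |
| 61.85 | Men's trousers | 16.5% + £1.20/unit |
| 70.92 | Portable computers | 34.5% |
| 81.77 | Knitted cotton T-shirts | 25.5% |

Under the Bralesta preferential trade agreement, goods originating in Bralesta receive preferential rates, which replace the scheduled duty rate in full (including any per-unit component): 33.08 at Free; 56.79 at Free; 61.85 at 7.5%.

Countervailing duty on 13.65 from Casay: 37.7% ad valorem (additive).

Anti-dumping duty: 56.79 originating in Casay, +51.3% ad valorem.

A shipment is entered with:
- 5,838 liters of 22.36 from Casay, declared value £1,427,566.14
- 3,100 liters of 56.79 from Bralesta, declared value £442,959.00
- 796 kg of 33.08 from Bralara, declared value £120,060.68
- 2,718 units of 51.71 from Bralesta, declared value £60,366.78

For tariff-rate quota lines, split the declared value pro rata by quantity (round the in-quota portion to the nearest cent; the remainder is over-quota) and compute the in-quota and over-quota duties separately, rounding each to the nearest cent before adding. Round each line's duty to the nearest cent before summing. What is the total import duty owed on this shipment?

Line 1 (22.36, Casay, 5,838 liters, £1,427,566.14):
Code 22.36 is under a tariff-rate quota (threshold 3,817 liters). In-quota: 3,817 liters at 6.5%; over-quota: 2,021 liters at 22.5%.
Pro-rata value split: in-quota = £1,427,566.14 × 3,817/5,838 = £933,371.01; over-quota = £1,427,566.14 − £933,371.01 = £494,195.13.
In-quota duty = £933,371.01 × 6.5% = £60,669.12. Over-quota duty = £494,195.13 × 22.5% = £111,193.90.
Line duty = £60,669.12 + £111,193.90 = £171,863.02.
Line 2 (56.79, Bralesta, 3,100 liters, £442,959.00):
Base rate for 56.79 is £6.03/liter.
Origin Bralesta qualifies under the Bralland–Bralesta agreement and 56.79 is covered: preferential rate Free applies instead.
The additional-duty order on 56.79 targets Casay, not Bralesta; it does not apply.
Duty = £442,959.00 × 0% = £0.00.
Line 3 (33.08, Bralara, 796 kg, £120,060.68):
Base rate for 33.08 is £1.41/kg.
33.08 has an FTA preferential rate, but origin Bralara is not Bralesta; base rate stands.
Duty = 796 × £1.41 = £1,122.36.
Line 4 (51.71, Bralesta, 2,718 units, £60,366.78):
Base rate for 51.71 is 23%.
Origin Bralesta is the FTA partner but 51.71 is not on the preference list; base rate stands.
Duty = £60,366.78 × 23% = £13,884.36.
Total = £171,863.02 + £0.00 + £1,122.36 + £13,884.36 = £186,869.74.

£186,869.74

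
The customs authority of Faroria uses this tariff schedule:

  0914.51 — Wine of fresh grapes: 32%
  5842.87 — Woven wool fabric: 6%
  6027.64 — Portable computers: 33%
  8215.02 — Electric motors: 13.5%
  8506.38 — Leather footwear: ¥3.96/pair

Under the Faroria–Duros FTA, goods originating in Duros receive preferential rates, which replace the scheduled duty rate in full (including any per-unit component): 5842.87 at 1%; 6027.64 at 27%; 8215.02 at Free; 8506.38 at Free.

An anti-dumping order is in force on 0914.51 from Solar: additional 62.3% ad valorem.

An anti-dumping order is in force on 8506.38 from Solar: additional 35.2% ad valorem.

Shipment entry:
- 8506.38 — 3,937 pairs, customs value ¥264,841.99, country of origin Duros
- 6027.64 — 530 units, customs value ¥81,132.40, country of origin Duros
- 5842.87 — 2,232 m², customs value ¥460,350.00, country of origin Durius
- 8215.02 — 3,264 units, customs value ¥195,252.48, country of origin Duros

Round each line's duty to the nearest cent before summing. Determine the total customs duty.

Line 1 (8506.38, Duros, 3,937 pairs, ¥264,841.99):
Base rate for 8506.38 is ¥3.96/pair.
Origin Duros qualifies under the Faroria–Duros agreement and 8506.38 is covered: preferential rate Free applies instead.
The additional-duty order on 8506.38 targets Solar, not Duros; it does not apply.
Duty = ¥264,841.99 × 0% = ¥0.00.
Line 2 (6027.64, Duros, 530 units, ¥81,132.40):
Base rate for 6027.64 is 33%.
Origin Duros qualifies under the Faroria–Duros agreement and 6027.64 is covered: preferential rate 27% applies instead.
Duty = ¥81,132.40 × 27% = ¥21,905.75.
Line 3 (5842.87, Durius, 2,232 m², ¥460,350.00):
Base rate for 5842.87 is 6%.
5842.87 has an FTA preferential rate, but origin Durius is not Duros; base rate stands.
Duty = ¥460,350.00 × 6% = ¥27,621.00.
Line 4 (8215.02, Duros, 3,264 units, ¥195,252.48):
Base rate for 8215.02 is 13.5%.
Origin Duros qualifies under the Faroria–Duros agreement and 8215.02 is covered: preferential rate Free applies instead.
Duty = ¥195,252.48 × 0% = ¥0.00.
Total = ¥0.00 + ¥21,905.75 + ¥27,621.00 + ¥0.00 = ¥49,526.75.

¥49,526.75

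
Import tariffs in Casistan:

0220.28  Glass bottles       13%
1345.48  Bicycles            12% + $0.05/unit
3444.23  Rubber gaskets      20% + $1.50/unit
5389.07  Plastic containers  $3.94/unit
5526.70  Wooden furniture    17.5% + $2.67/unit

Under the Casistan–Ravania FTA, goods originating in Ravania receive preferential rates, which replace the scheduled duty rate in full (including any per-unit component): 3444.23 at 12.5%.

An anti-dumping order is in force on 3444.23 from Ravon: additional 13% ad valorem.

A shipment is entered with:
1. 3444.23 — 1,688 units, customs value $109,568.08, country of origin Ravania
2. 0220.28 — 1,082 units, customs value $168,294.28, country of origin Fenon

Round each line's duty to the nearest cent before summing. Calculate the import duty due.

$35,574.27

Line 1 (3444.23, Ravania, 1,688 units, $109,568.08):
Base rate for 3444.23 is 20% + $1.50/unit.
Origin Ravania qualifies under the Casistan–Ravania agreement and 3444.23 is covered: preferential rate 12.5% applies instead.
The additional-duty order on 3444.23 targets Ravon, not Ravania; it does not apply.
Duty = $109,568.08 × 12.5% = $13,696.01.
Line 2 (0220.28, Fenon, 1,082 units, $168,294.28):
Base rate for 0220.28 is 13%.
Duty = $168,294.28 × 13% = $21,878.26.
Total = $13,696.01 + $21,878.26 = $35,574.27.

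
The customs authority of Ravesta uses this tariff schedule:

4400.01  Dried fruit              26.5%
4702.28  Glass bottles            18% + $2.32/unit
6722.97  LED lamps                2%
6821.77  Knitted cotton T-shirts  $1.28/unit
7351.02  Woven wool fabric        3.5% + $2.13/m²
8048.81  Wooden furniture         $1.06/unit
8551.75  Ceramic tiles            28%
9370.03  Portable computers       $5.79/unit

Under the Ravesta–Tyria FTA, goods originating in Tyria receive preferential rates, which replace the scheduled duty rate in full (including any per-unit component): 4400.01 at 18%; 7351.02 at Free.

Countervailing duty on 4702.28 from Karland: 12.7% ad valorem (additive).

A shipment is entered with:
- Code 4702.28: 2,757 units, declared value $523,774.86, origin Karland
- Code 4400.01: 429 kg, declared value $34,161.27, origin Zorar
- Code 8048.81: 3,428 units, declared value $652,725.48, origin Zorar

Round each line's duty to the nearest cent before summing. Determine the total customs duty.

Line 1 (4702.28, Karland, 2,757 units, $523,774.86):
Base rate for 4702.28 is 18% + $2.32/unit.
Additional duty on 4702.28 from Karland: +12.7%. Applied ad valorem rate: 18% + 12.7% = 30.7%.
Duty = $523,774.86 × 30.7% + 2,757 × $2.32 = $167,195.12.
Line 2 (4400.01, Zorar, 429 kg, $34,161.27):
Base rate for 4400.01 is 26.5%.
4400.01 has an FTA preferential rate, but origin Zorar is not Tyria; base rate stands.
Duty = $34,161.27 × 26.5% = $9,052.74.
Line 3 (8048.81, Zorar, 3,428 units, $652,725.48):
Base rate for 8048.81 is $1.06/unit.
Duty = 3,428 × $1.06 = $3,633.68.
Total = $167,195.12 + $9,052.74 + $3,633.68 = $179,881.54.

$179,881.54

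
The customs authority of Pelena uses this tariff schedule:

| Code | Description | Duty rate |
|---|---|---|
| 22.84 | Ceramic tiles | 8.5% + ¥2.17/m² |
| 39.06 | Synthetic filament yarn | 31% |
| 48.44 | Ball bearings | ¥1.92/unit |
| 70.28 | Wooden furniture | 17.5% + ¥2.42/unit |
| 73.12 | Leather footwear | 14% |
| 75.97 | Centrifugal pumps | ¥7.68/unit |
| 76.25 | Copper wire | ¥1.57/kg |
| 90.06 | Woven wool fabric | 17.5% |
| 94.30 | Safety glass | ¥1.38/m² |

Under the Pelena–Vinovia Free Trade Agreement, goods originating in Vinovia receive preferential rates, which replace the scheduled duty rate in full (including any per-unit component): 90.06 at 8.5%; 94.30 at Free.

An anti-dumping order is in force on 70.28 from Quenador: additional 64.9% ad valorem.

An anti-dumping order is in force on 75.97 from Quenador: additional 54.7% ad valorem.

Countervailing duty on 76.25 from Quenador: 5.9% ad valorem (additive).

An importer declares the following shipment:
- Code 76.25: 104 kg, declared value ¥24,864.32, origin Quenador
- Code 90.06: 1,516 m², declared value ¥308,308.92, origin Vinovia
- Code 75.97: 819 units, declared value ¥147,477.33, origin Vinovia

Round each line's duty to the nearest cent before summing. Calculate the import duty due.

¥34,126.45

Line 1 (76.25, Quenador, 104 kg, ¥24,864.32):
Base rate for 76.25 is ¥1.57/kg.
Additional duty on 76.25 from Quenador: +5.9% ad valorem. Applied ad valorem rate = 5.9%.
Duty = ¥24,864.32 × 5.9% + 104 × ¥1.57 = ¥1,630.27.
Line 2 (90.06, Vinovia, 1,516 m², ¥308,308.92):
Base rate for 90.06 is 17.5%.
Origin Vinovia qualifies under the Pelena–Vinovia agreement and 90.06 is covered: preferential rate 8.5% applies instead.
Duty = ¥308,308.92 × 8.5% = ¥26,206.26.
Line 3 (75.97, Vinovia, 819 units, ¥147,477.33):
Base rate for 75.97 is ¥7.68/unit.
Origin Vinovia is the FTA partner but 75.97 is not on the preference list; base rate stands.
The additional-duty order on 75.97 targets Quenador, not Vinovia; it does not apply.
Duty = 819 × ¥7.68 = ¥6,289.92.
Total = ¥1,630.27 + ¥26,206.26 + ¥6,289.92 = ¥34,126.45.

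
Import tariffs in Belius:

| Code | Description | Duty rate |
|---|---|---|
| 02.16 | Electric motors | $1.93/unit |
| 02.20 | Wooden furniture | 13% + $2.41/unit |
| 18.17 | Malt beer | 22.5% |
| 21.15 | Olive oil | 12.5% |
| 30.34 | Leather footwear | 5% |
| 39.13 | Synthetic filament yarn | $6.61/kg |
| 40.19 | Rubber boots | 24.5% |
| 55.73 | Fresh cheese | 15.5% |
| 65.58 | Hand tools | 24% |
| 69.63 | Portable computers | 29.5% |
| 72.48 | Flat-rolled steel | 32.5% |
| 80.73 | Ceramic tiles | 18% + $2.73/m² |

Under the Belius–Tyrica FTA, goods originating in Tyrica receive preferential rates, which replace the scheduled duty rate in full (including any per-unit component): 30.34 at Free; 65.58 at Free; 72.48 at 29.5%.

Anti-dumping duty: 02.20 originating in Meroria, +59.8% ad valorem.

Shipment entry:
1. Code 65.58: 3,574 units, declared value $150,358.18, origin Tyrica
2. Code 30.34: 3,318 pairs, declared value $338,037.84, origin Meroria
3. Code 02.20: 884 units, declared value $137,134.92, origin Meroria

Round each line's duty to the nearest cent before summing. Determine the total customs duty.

$118,866.55

Line 1 (65.58, Tyrica, 3,574 units, $150,358.18):
Base rate for 65.58 is 24%.
Origin Tyrica qualifies under the Belius–Tyrica agreement and 65.58 is covered: preferential rate Free applies instead.
Duty = $150,358.18 × 0% = $0.00.
Line 2 (30.34, Meroria, 3,318 pairs, $338,037.84):
Base rate for 30.34 is 5%.
30.34 has an FTA preferential rate, but origin Meroria is not Tyrica; base rate stands.
Duty = $338,037.84 × 5% = $16,901.89.
Line 3 (02.20, Meroria, 884 units, $137,134.92):
Base rate for 02.20 is 13% + $2.41/unit.
Additional duty on 02.20 from Meroria: +59.8%. Applied ad valorem rate: 13% + 59.8% = 72.8%.
Duty = $137,134.92 × 72.8% + 884 × $2.41 = $101,964.66.
Total = $0.00 + $16,901.89 + $101,964.66 = $118,866.55.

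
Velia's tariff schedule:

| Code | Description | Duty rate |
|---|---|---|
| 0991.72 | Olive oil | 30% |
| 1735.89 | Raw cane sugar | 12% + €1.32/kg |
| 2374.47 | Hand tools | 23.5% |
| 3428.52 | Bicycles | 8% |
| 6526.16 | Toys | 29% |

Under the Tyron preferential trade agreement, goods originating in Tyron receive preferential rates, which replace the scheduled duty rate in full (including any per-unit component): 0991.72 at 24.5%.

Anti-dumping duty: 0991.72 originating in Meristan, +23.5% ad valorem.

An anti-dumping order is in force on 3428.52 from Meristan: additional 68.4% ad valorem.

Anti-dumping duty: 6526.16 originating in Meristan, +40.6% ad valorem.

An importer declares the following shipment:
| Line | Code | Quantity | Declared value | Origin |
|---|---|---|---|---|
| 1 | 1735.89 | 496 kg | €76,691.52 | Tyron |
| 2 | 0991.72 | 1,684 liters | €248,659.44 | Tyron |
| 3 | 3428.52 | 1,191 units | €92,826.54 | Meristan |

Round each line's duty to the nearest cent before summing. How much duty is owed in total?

€141,698.74

Line 1 (1735.89, Tyron, 496 kg, €76,691.52):
Base rate for 1735.89 is 12% + €1.32/kg.
Origin Tyron is the FTA partner but 1735.89 is not on the preference list; base rate stands.
Duty = €76,691.52 × 12% + 496 × €1.32 = €9,857.70.
Line 2 (0991.72, Tyron, 1,684 liters, €248,659.44):
Base rate for 0991.72 is 30%.
Origin Tyron qualifies under the Velia–Tyron agreement and 0991.72 is covered: preferential rate 24.5% applies instead.
The additional-duty order on 0991.72 targets Meristan, not Tyron; it does not apply.
Duty = €248,659.44 × 24.5% = €60,921.56.
Line 3 (3428.52, Meristan, 1,191 units, €92,826.54):
Base rate for 3428.52 is 8%.
Additional duty on 3428.52 from Meristan: +68.4%. Applied ad valorem rate: 8% + 68.4% = 76.4%.
Duty = €92,826.54 × 76.4% = €70,919.48.
Total = €9,857.70 + €60,921.56 + €70,919.48 = €141,698.74.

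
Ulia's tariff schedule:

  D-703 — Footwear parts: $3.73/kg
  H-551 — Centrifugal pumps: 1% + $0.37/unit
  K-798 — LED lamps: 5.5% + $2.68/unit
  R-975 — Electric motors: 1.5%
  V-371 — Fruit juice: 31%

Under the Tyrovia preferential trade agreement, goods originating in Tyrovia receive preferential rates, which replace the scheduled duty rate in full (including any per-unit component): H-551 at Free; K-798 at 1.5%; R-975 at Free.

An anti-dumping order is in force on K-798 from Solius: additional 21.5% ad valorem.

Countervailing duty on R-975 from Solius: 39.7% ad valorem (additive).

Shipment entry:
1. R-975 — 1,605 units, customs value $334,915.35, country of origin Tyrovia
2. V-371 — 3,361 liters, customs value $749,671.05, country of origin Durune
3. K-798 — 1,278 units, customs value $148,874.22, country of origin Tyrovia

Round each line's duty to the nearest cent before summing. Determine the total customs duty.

Line 1 (R-975, Tyrovia, 1,605 units, $334,915.35):
Base rate for R-975 is 1.5%.
Origin Tyrovia qualifies under the Ulia–Tyrovia agreement and R-975 is covered: preferential rate Free applies instead.
The additional-duty order on R-975 targets Solius, not Tyrovia; it does not apply.
Duty = $334,915.35 × 0% = $0.00.
Line 2 (V-371, Durune, 3,361 liters, $749,671.05):
Base rate for V-371 is 31%.
Duty = $749,671.05 × 31% = $232,398.03.
Line 3 (K-798, Tyrovia, 1,278 units, $148,874.22):
Base rate for K-798 is 5.5% + $2.68/unit.
Origin Tyrovia qualifies under the Ulia–Tyrovia agreement and K-798 is covered: preferential rate 1.5% applies instead.
The additional-duty order on K-798 targets Solius, not Tyrovia; it does not apply.
Duty = $148,874.22 × 1.5% = $2,233.11.
Total = $0.00 + $232,398.03 + $2,233.11 = $234,631.14.

$234,631.14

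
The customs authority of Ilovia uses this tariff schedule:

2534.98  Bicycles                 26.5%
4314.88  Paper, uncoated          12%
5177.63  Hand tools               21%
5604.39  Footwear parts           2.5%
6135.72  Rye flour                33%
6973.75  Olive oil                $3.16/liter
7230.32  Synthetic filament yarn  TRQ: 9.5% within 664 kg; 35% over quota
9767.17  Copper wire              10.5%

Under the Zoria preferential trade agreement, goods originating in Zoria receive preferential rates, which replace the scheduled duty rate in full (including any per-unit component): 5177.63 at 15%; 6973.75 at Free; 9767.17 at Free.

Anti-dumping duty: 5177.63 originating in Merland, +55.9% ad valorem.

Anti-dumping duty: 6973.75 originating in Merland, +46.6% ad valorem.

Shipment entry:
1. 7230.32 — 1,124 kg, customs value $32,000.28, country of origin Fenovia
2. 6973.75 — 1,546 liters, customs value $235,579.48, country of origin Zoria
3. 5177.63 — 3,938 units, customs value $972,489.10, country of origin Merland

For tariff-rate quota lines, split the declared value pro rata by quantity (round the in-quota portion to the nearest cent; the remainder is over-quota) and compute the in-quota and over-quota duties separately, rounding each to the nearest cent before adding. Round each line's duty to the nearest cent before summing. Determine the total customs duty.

Line 1 (7230.32, Fenovia, 1,124 kg, $32,000.28):
Code 7230.32 is under a tariff-rate quota (threshold 664 kg). In-quota: 664 kg at 9.5%; over-quota: 460 kg at 35%.
Pro-rata value split: in-quota = $32,000.28 × 664/1,124 = $18,904.08; over-quota = $32,000.28 − $18,904.08 = $13,096.20.
In-quota duty = $18,904.08 × 9.5% = $1,795.89. Over-quota duty = $13,096.20 × 35% = $4,583.67.
Line duty = $1,795.89 + $4,583.67 = $6,379.56.
Line 2 (6973.75, Zoria, 1,546 liters, $235,579.48):
Base rate for 6973.75 is $3.16/liter.
Origin Zoria qualifies under the Ilovia–Zoria agreement and 6973.75 is covered: preferential rate Free applies instead.
The additional-duty order on 6973.75 targets Merland, not Zoria; it does not apply.
Duty = $235,579.48 × 0% = $0.00.
Line 3 (5177.63, Merland, 3,938 units, $972,489.10):
Base rate for 5177.63 is 21%.
5177.63 has an FTA preferential rate, but origin Merland is not Zoria; base rate stands.
Additional duty on 5177.63 from Merland: +55.9%. Applied ad valorem rate: 21% + 55.9% = 76.9%.
Duty = $972,489.10 × 76.9% = $747,844.12.
Total = $6,379.56 + $0.00 + $747,844.12 = $754,223.68.

$754,223.68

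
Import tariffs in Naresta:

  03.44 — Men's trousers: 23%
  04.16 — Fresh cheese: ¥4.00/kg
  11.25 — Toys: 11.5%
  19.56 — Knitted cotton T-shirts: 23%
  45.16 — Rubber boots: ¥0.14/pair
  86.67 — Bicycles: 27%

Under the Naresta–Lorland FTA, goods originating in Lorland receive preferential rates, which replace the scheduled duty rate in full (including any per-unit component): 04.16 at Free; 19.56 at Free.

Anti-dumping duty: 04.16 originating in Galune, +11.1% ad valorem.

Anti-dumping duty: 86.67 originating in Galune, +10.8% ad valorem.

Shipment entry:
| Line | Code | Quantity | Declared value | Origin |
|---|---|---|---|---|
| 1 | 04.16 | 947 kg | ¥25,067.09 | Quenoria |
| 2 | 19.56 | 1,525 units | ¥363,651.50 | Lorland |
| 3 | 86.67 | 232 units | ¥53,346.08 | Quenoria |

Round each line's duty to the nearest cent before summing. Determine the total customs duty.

Line 1 (04.16, Quenoria, 947 kg, ¥25,067.09):
Base rate for 04.16 is ¥4.00/kg.
04.16 has an FTA preferential rate, but origin Quenoria is not Lorland; base rate stands.
The additional-duty order on 04.16 targets Galune, not Quenoria; it does not apply.
Duty = 947 × ¥4.00 = ¥3,788.00.
Line 2 (19.56, Lorland, 1,525 units, ¥363,651.50):
Base rate for 19.56 is 23%.
Origin Lorland qualifies under the Naresta–Lorland agreement and 19.56 is covered: preferential rate Free applies instead.
Duty = ¥363,651.50 × 0% = ¥0.00.
Line 3 (86.67, Quenoria, 232 units, ¥53,346.08):
Base rate for 86.67 is 27%.
The additional-duty order on 86.67 targets Galune, not Quenoria; it does not apply.
Duty = ¥53,346.08 × 27% = ¥14,403.44.
Total = ¥3,788.00 + ¥0.00 + ¥14,403.44 = ¥18,191.44.

¥18,191.44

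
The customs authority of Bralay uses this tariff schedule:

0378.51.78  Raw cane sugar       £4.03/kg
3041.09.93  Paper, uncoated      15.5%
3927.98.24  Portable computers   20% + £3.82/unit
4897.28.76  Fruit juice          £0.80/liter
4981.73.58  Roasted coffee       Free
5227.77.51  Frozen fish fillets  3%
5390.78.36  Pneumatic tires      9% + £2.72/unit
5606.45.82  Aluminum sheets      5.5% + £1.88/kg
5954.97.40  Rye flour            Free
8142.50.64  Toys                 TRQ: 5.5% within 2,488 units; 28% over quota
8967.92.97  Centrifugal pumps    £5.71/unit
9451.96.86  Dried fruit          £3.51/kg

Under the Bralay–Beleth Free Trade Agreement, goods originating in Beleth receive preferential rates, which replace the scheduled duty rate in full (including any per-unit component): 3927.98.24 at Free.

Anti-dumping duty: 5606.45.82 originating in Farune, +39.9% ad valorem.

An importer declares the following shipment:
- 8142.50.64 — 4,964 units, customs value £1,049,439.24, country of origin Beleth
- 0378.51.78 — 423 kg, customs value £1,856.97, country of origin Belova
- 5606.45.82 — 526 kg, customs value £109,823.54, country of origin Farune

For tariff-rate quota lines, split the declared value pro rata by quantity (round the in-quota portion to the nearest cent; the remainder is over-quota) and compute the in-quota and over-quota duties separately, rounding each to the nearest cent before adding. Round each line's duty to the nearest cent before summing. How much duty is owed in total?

£228,049.12

Line 1 (8142.50.64, Beleth, 4,964 units, £1,049,439.24):
Code 8142.50.64 is under a tariff-rate quota (threshold 2,488 units). In-quota: 2,488 units at 5.5%; over-quota: 2,476 units at 28%.
Pro-rata value split: in-quota = £1,049,439.24 × 2,488/4,964 = £525,988.08; over-quota = £1,049,439.24 − £525,988.08 = £523,451.16.
In-quota duty = £525,988.08 × 5.5% = £28,929.34. Over-quota duty = £523,451.16 × 28% = £146,566.32.
Line duty = £28,929.34 + £146,566.32 = £175,495.66.
Line 2 (0378.51.78, Belova, 423 kg, £1,856.97):
Base rate for 0378.51.78 is £4.03/kg.
Duty = 423 × £4.03 = £1,704.69.
Line 3 (5606.45.82, Farune, 526 kg, £109,823.54):
Base rate for 5606.45.82 is 5.5% + £1.88/kg.
Additional duty on 5606.45.82 from Farune: +39.9%. Applied ad valorem rate: 5.5% + 39.9% = 45.4%.
Duty = £109,823.54 × 45.4% + 526 × £1.88 = £50,848.77.
Total = £175,495.66 + £1,704.69 + £50,848.77 = £228,049.12.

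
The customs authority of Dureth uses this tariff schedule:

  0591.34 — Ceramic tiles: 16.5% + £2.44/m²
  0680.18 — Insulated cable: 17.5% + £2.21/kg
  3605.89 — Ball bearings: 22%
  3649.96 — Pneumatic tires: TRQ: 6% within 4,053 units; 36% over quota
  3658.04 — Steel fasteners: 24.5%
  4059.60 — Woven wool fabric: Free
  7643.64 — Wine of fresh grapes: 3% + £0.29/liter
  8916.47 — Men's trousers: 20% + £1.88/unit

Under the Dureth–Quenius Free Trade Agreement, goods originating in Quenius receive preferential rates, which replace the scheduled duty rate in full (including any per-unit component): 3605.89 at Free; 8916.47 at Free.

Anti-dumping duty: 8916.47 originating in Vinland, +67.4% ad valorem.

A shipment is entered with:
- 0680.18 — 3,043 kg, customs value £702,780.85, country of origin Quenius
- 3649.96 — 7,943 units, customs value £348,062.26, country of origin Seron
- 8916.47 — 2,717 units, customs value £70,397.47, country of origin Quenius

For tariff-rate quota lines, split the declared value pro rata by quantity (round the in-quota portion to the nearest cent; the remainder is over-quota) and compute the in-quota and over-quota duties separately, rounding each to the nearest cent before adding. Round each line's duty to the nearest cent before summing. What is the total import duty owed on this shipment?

£201,733.36

Line 1 (0680.18, Quenius, 3,043 kg, £702,780.85):
Base rate for 0680.18 is 17.5% + £2.21/kg.
Origin Quenius is the FTA partner but 0680.18 is not on the preference list; base rate stands.
Duty = £702,780.85 × 17.5% + 3,043 × £2.21 = £129,711.68.
Line 2 (3649.96, Seron, 7,943 units, £348,062.26):
Code 3649.96 is under a tariff-rate quota (threshold 4,053 units). In-quota: 4,053 units at 6%; over-quota: 3,890 units at 36%.
Pro-rata value split: in-quota = £348,062.26 × 4,053/7,943 = £177,602.46; over-quota = £348,062.26 − £177,602.46 = £170,459.80.
In-quota duty = £177,602.46 × 6% = £10,656.15. Over-quota duty = £170,459.80 × 36% = £61,365.53.
Line duty = £10,656.15 + £61,365.53 = £72,021.68.
Line 3 (8916.47, Quenius, 2,717 units, £70,397.47):
Base rate for 8916.47 is 20% + £1.88/unit.
Origin Quenius qualifies under the Dureth–Quenius agreement and 8916.47 is covered: preferential rate Free applies instead.
The additional-duty order on 8916.47 targets Vinland, not Quenius; it does not apply.
Duty = £70,397.47 × 0% = £0.00.
Total = £129,711.68 + £72,021.68 + £0.00 = £201,733.36.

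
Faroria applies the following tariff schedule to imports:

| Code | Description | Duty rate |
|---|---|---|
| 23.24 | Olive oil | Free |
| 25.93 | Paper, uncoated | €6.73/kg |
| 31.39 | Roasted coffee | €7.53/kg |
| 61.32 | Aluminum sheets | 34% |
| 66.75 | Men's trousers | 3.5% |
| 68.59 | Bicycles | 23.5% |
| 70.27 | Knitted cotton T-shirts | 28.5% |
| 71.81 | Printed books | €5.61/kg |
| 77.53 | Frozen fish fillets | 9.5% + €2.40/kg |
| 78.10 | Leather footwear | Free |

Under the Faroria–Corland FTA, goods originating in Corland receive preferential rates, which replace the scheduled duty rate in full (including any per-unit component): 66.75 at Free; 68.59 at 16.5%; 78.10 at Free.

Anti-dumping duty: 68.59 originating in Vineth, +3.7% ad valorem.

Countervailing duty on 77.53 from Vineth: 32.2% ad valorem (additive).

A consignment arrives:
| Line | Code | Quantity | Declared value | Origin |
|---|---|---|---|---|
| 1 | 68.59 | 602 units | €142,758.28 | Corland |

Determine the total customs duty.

€23,555.12

Line 1 (68.59, Corland, 602 units, €142,758.28):
Base rate for 68.59 is 23.5%.
Origin Corland qualifies under the Faroria–Corland agreement and 68.59 is covered: preferential rate 16.5% applies instead.
The additional-duty order on 68.59 targets Vineth, not Corland; it does not apply.
Duty = €142,758.28 × 16.5% = €23,555.12.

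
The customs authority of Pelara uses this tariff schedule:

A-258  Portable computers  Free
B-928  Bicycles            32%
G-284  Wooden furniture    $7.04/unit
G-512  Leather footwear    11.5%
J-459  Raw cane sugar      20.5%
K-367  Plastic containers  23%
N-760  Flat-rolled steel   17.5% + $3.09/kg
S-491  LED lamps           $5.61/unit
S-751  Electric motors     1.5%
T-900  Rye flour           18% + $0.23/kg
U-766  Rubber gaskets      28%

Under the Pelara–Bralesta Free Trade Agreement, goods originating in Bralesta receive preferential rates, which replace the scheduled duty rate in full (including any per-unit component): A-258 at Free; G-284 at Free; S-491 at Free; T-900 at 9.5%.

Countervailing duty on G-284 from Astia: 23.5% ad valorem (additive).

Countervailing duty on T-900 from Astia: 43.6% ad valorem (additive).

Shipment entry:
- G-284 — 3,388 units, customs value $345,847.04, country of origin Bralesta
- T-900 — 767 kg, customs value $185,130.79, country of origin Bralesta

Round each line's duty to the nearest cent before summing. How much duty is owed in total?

$17,587.43

Line 1 (G-284, Bralesta, 3,388 units, $345,847.04):
Base rate for G-284 is $7.04/unit.
Origin Bralesta qualifies under the Pelara–Bralesta agreement and G-284 is covered: preferential rate Free applies instead.
The additional-duty order on G-284 targets Astia, not Bralesta; it does not apply.
Duty = $345,847.04 × 0% = $0.00.
Line 2 (T-900, Bralesta, 767 kg, $185,130.79):
Base rate for T-900 is 18% + $0.23/kg.
Origin Bralesta qualifies under the Pelara–Bralesta agreement and T-900 is covered: preferential rate 9.5% applies instead.
The additional-duty order on T-900 targets Astia, not Bralesta; it does not apply.
Duty = $185,130.79 × 9.5% = $17,587.43.
Total = $0.00 + $17,587.43 = $17,587.43.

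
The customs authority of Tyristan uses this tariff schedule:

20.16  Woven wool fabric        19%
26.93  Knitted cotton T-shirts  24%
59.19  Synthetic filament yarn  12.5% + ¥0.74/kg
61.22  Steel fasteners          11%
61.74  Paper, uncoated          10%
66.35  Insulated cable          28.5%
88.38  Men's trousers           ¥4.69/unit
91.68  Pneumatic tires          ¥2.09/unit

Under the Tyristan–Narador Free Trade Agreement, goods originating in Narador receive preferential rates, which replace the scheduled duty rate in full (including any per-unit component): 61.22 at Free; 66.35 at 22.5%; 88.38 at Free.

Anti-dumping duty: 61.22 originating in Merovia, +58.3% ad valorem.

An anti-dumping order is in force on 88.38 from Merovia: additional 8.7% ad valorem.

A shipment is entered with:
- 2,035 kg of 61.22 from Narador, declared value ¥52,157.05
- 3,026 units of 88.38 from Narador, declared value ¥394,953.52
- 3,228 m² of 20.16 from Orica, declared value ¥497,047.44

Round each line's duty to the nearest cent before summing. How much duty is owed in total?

Line 1 (61.22, Narador, 2,035 kg, ¥52,157.05):
Base rate for 61.22 is 11%.
Origin Narador qualifies under the Tyristan–Narador agreement and 61.22 is covered: preferential rate Free applies instead.
The additional-duty order on 61.22 targets Merovia, not Narador; it does not apply.
Duty = ¥52,157.05 × 0% = ¥0.00.
Line 2 (88.38, Narador, 3,026 units, ¥394,953.52):
Base rate for 88.38 is ¥4.69/unit.
Origin Narador qualifies under the Tyristan–Narador agreement and 88.38 is covered: preferential rate Free applies instead.
The additional-duty order on 88.38 targets Merovia, not Narador; it does not apply.
Duty = ¥394,953.52 × 0% = ¥0.00.
Line 3 (20.16, Orica, 3,228 m², ¥497,047.44):
Base rate for 20.16 is 19%.
Duty = ¥497,047.44 × 19% = ¥94,439.01.
Total = ¥0.00 + ¥0.00 + ¥94,439.01 = ¥94,439.01.

¥94,439.01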